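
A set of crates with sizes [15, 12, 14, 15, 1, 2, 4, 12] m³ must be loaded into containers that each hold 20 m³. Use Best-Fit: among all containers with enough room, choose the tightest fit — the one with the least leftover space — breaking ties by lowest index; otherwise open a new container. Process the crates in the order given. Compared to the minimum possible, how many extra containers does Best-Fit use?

0

Best-Fit: [15,1,2] [12] [14] [15,4] [12] → 5 containers.
5 crates exceed 10 m³ (half the capacity), and no two of those can share a container, so at least 5 containers are needed.
So 5 is already optimal.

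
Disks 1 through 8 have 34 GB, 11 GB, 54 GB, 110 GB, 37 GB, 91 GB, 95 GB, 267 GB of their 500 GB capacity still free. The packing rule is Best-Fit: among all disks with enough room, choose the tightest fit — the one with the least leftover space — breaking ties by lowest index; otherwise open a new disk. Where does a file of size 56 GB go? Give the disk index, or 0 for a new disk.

6

Disks with room: disk 4 (110 GB), disk 6 (91 GB), disk 7 (95 GB), disk 8 (267 GB).
Tightest fit is disk 6 with 91 GB free.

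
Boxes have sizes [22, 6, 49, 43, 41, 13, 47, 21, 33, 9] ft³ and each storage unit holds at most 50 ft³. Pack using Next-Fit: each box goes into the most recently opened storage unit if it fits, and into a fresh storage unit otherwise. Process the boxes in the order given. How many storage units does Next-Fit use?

8

22 ft³ → storage unit 1 (remaining 28 ft³)
6 ft³ → storage unit 1 (remaining 22 ft³)
49 ft³ → storage unit 2 (remaining 1 ft³)
43 ft³ → storage unit 3 (remaining 7 ft³)
41 ft³ → storage unit 4 (remaining 9 ft³)
13 ft³ → storage unit 5 (remaining 37 ft³)
47 ft³ → storage unit 6 (remaining 3 ft³)
21 ft³ → storage unit 7 (remaining 29 ft³)
33 ft³ → storage unit 8 (remaining 17 ft³)
9 ft³ → storage unit 8 (remaining 8 ft³)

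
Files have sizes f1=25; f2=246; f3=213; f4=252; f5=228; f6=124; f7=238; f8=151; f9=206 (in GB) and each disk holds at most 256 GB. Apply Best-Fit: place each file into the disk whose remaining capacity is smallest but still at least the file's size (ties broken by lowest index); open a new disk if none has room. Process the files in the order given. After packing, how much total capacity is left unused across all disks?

365

disk 1: place f1 (25 GB), 231 GB left
disk 2: place f2 (246 GB), 10 GB left
disk 1: place f3 (213 GB), 18 GB left
disk 3: place f4 (252 GB), 4 GB left
disk 4: place f5 (228 GB), 28 GB left
disk 5: place f6 (124 GB), 132 GB left
disk 6: place f7 (238 GB), 18 GB left
disk 7: place f8 (151 GB), 105 GB left
disk 8: place f9 (206 GB), 50 GB left
8 disks × 256 GB = 2048 GB; used 1683 GB; unused 365 GB.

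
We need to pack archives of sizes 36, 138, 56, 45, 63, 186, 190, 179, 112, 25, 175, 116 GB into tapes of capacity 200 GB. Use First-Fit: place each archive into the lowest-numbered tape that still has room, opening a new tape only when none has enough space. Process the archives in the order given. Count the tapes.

8

36 GB → tape 1 (remaining 164 GB)
138 GB → tape 1 (remaining 26 GB)
56 GB → tape 2 (remaining 144 GB)
45 GB → tape 2 (remaining 99 GB)
63 GB → tape 2 (remaining 36 GB)
186 GB → tape 3 (remaining 14 GB)
190 GB → tape 4 (remaining 10 GB)
179 GB → tape 5 (remaining 21 GB)
112 GB → tape 6 (remaining 88 GB)
25 GB → tape 1 (remaining 1 GB)
175 GB → tape 7 (remaining 25 GB)
116 GB → tape 8 (remaining 84 GB)
Final tapes: [36,138,25] [56,45,63] [186] [190] [179] [112] [175] [116].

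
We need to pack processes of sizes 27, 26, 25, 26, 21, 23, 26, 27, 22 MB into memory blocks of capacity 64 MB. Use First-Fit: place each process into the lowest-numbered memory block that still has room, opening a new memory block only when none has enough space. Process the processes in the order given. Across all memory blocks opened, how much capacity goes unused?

27 MB → memory block 1 (remaining 37 MB)
26 MB → memory block 1 (remaining 11 MB)
25 MB → memory block 2 (remaining 39 MB)
26 MB → memory block 2 (remaining 13 MB)
21 MB → memory block 3 (remaining 43 MB)
23 MB → memory block 3 (remaining 20 MB)
26 MB → memory block 4 (remaining 38 MB)
27 MB → memory block 4 (remaining 11 MB)
22 MB → memory block 5 (remaining 42 MB)
5 memory blocks × 64 MB = 320 MB; used 223 MB; unused 97 MB.

97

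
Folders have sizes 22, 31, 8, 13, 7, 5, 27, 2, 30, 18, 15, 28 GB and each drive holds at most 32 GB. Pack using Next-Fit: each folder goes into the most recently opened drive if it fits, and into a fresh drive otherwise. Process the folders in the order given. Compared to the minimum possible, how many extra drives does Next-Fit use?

1

Next-Fit: [22] [31] [8,13,7] [5,27] [2,30] [18] [15] [28] → 8 drives.
Total size 206 GB; any packing needs at least ⌈206/32⌉ = 7 drives.
An optimal packing achieves that bound: [31] [30,2] [28] [27,5] [22,8] [18,13] [15,7] → 7 drives.
Excess: 8 − 7 = 1.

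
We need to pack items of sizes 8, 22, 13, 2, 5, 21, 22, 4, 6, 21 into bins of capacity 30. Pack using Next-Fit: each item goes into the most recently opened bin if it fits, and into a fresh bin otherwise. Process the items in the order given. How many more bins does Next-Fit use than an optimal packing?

0

Next-Fit: [8,22] [13,2,5] [21] [22,4] [6,21] → 5 bins.
Total size 124; any packing needs at least ⌈124/30⌉ = 5 bins.
So 5 is already optimal.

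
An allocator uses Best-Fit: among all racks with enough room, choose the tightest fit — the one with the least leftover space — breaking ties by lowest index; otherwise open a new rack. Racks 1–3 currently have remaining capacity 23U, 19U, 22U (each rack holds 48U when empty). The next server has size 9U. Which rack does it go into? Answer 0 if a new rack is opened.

2

Racks with room: rack 1 (23U), rack 2 (19U), rack 3 (22U).
Tightest fit is rack 2 with 19U free.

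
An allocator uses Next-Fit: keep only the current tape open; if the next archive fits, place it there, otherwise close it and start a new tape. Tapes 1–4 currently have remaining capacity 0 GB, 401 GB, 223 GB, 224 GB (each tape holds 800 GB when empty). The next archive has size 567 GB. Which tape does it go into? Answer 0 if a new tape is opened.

Next-Fit only looks at tape 4, which has 224 GB free.
567 GB does not fit, so a new tape is opened.

0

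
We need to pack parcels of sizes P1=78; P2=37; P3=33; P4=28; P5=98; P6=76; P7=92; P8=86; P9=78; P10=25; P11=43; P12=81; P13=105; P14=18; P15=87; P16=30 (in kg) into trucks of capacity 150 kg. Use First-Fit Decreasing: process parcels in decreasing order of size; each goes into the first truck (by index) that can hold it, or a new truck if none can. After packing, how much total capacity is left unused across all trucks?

355

Sorted descending: 105, 98, 92, 87, 86, 81, 78, 78, 76, 43, 37, 33, 30, 28, 25, 18.
105 kg → truck 1 (remaining 45 kg)
98 kg → truck 2 (remaining 52 kg)
92 kg → truck 3 (remaining 58 kg)
87 kg → truck 4 (remaining 63 kg)
86 kg → truck 5 (remaining 64 kg)
81 kg → truck 6 (remaining 69 kg)
78 kg → truck 7 (remaining 72 kg)
78 kg → truck 8 (remaining 72 kg)
76 kg → truck 9 (remaining 74 kg)
43 kg → truck 1 (remaining 2 kg)
37 kg → truck 2 (remaining 15 kg)
33 kg → truck 3 (remaining 25 kg)
30 kg → truck 4 (remaining 33 kg)
28 kg → truck 4 (remaining 5 kg)
25 kg → truck 3 (remaining 0 kg)
18 kg → truck 5 (remaining 46 kg)
9 trucks × 150 kg = 1350 kg; used 995 kg; unused 355 kg.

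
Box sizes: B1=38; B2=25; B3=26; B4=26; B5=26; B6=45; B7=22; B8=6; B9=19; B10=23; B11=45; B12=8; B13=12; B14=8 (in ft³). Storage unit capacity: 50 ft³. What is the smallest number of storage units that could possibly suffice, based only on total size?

7 storage units

Total size = 38 + 25 + 26 + 26 + 26 + 45 + 22 + 6 + 19 + 23 + 45 + 8 + 12 + 8 = 329 ft³.
⌈329 / 50⌉ = 7.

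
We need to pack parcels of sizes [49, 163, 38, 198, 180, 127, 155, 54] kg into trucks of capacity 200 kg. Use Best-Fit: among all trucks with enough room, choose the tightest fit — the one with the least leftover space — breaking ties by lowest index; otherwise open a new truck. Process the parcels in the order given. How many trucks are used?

6

truck 1: place 49 kg, 151 kg left
truck 2: place 163 kg, 37 kg left
truck 1: place 38 kg, 113 kg left
truck 3: place 198 kg, 2 kg left
truck 4: place 180 kg, 20 kg left
truck 5: place 127 kg, 73 kg left
truck 6: place 155 kg, 45 kg left
truck 5: place 54 kg, 19 kg left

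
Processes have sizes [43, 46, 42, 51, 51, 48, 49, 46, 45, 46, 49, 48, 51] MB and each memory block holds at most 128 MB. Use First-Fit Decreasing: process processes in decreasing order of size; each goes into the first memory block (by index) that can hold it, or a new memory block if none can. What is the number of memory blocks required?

7 memory blocks

Sorted descending: 51, 51, 51, 49, 49, 48, 48, 46, 46, 46, 45, 43, 42.
memory block 1: place 51 MB, 77 MB left
memory block 1: place 51 MB, 26 MB left
memory block 2: place 51 MB, 77 MB left
memory block 2: place 49 MB, 28 MB left
memory block 3: place 49 MB, 79 MB left
memory block 3: place 48 MB, 31 MB left
memory block 4: place 48 MB, 80 MB left
memory block 4: place 46 MB, 34 MB left
memory block 5: place 46 MB, 82 MB left
memory block 5: place 46 MB, 36 MB left
memory block 6: place 45 MB, 83 MB left
memory block 6: place 43 MB, 40 MB left
memory block 7: place 42 MB, 86 MB left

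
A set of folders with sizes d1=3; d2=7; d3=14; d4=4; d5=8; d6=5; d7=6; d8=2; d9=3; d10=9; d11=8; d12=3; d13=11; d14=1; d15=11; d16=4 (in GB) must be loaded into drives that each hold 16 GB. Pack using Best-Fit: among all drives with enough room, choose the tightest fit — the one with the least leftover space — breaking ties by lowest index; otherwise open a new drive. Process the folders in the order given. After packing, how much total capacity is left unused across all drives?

13

Put d1 (3 GB) in drive 1; 13 GB remain.
Put d2 (7 GB) in drive 1; 6 GB remain.
Put d3 (14 GB) in drive 2; 2 GB remain.
Put d4 (4 GB) in drive 1; 2 GB remain.
Put d5 (8 GB) in drive 3; 8 GB remain.
Put d6 (5 GB) in drive 3; 3 GB remain.
Put d7 (6 GB) in drive 4; 10 GB remain.
Put d8 (2 GB) in drive 1; 0 GB remain.
Put d9 (3 GB) in drive 3; 0 GB remain.
Put d10 (9 GB) in drive 4; 1 GB remain.
Put d11 (8 GB) in drive 5; 8 GB remain.
Put d12 (3 GB) in drive 5; 5 GB remain.
Put d13 (11 GB) in drive 6; 5 GB remain.
Put d14 (1 GB) in drive 4; 0 GB remain.
Put d15 (11 GB) in drive 7; 5 GB remain.
Put d16 (4 GB) in drive 5; 1 GB remain.
7 drives × 16 GB = 112 GB; used 99 GB; unused 13 GB.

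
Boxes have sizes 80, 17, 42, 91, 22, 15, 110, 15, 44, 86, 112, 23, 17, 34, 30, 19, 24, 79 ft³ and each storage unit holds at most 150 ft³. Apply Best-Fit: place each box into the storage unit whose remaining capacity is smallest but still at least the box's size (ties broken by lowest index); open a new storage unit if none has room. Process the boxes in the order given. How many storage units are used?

80 ft³ → storage unit 1 (remaining 70 ft³)
17 ft³ → storage unit 1 (remaining 53 ft³)
42 ft³ → storage unit 1 (remaining 11 ft³)
91 ft³ → storage unit 2 (remaining 59 ft³)
22 ft³ → storage unit 2 (remaining 37 ft³)
15 ft³ → storage unit 2 (remaining 22 ft³)
110 ft³ → storage unit 3 (remaining 40 ft³)
15 ft³ → storage unit 2 (remaining 7 ft³)
44 ft³ → storage unit 4 (remaining 106 ft³)
86 ft³ → storage unit 4 (remaining 20 ft³)
112 ft³ → storage unit 5 (remaining 38 ft³)
23 ft³ → storage unit 5 (remaining 15 ft³)
17 ft³ → storage unit 4 (remaining 3 ft³)
34 ft³ → storage unit 3 (remaining 6 ft³)
30 ft³ → storage unit 6 (remaining 120 ft³)
19 ft³ → storage unit 6 (remaining 101 ft³)
24 ft³ → storage unit 6 (remaining 77 ft³)
79 ft³ → storage unit 7 (remaining 71 ft³)

7 storage units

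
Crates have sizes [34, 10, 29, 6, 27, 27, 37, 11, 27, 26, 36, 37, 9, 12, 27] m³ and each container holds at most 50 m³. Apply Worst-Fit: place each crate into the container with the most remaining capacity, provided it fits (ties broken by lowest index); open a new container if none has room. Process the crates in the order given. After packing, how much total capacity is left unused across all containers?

145

Put 34 m³ in container 1; 16 m³ remain.
Put 10 m³ in container 1; 6 m³ remain.
Put 29 m³ in container 2; 21 m³ remain.
Put 6 m³ in container 2; 15 m³ remain.
Put 27 m³ in container 3; 23 m³ remain.
Put 27 m³ in container 4; 23 m³ remain.
Put 37 m³ in container 5; 13 m³ remain.
Put 11 m³ in container 3; 12 m³ remain.
Put 27 m³ in container 6; 23 m³ remain.
Put 26 m³ in container 7; 24 m³ remain.
Put 36 m³ in container 8; 14 m³ remain.
Put 37 m³ in container 9; 13 m³ remain.
Put 9 m³ in container 7; 15 m³ remain.
Put 12 m³ in container 4; 11 m³ remain.
Put 27 m³ in container 10; 23 m³ remain.
10 containers × 50 m³ = 500 m³; used 355 m³; unused 145 m³.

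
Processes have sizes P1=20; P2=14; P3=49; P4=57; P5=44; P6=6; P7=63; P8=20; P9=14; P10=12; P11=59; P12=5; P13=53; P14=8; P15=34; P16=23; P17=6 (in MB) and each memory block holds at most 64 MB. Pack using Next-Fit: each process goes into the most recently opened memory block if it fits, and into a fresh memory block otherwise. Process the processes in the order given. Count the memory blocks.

9 memory blocks

P1 (20 MB) → memory block 1 (remaining 44 MB)
P2 (14 MB) → memory block 1 (remaining 30 MB)
P3 (49 MB) → memory block 2 (remaining 15 MB)
P4 (57 MB) → memory block 3 (remaining 7 MB)
P5 (44 MB) → memory block 4 (remaining 20 MB)
P6 (6 MB) → memory block 4 (remaining 14 MB)
P7 (63 MB) → memory block 5 (remaining 1 MB)
P8 (20 MB) → memory block 6 (remaining 44 MB)
P9 (14 MB) → memory block 6 (remaining 30 MB)
P10 (12 MB) → memory block 6 (remaining 18 MB)
P11 (59 MB) → memory block 7 (remaining 5 MB)
P12 (5 MB) → memory block 7 (remaining 0 MB)
P13 (53 MB) → memory block 8 (remaining 11 MB)
P14 (8 MB) → memory block 8 (remaining 3 MB)
P15 (34 MB) → memory block 9 (remaining 30 MB)
P16 (23 MB) → memory block 9 (remaining 7 MB)
P17 (6 MB) → memory block 9 (remaining 1 MB)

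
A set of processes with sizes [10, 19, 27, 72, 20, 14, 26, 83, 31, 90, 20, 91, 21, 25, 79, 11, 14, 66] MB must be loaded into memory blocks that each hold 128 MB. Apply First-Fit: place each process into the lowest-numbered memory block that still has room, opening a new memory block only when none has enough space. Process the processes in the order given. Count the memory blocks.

10 MB → memory block 1 (remaining 118 MB)
19 MB → memory block 1 (remaining 99 MB)
27 MB → memory block 1 (remaining 72 MB)
72 MB → memory block 1 (remaining 0 MB)
20 MB → memory block 2 (remaining 108 MB)
14 MB → memory block 2 (remaining 94 MB)
26 MB → memory block 2 (remaining 68 MB)
83 MB → memory block 3 (remaining 45 MB)
31 MB → memory block 2 (remaining 37 MB)
90 MB → memory block 4 (remaining 38 MB)
20 MB → memory block 2 (remaining 17 MB)
91 MB → memory block 5 (remaining 37 MB)
21 MB → memory block 3 (remaining 24 MB)
25 MB → memory block 4 (remaining 13 MB)
79 MB → memory block 6 (remaining 49 MB)
11 MB → memory block 2 (remaining 6 MB)
14 MB → memory block 3 (remaining 10 MB)
66 MB → memory block 7 (remaining 62 MB)
Final memory blocks: [10,19,27,72] [20,14,26,31,20,11] [83,21,14] [90,25] [91] [79] [66].

7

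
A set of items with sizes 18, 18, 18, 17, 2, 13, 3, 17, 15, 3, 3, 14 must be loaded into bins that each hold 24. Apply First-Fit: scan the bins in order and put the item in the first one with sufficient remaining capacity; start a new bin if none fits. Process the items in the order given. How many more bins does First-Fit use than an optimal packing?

0

First-Fit: [18,2,3] [18,3,3] [18] [17] [13] [17] [15] [14] → 8 bins.
8 items exceed 12 (half the capacity), and no two of those can share a bin, so at least 8 bins are needed.
So 8 is already optimal.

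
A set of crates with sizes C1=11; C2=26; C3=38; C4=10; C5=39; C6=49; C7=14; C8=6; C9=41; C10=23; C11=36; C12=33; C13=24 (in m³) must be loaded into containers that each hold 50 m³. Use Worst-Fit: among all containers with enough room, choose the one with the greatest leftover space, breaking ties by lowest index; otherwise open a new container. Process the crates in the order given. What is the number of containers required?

container 1: place C1 (11 m³), 39 m³ left
container 1: place C2 (26 m³), 13 m³ left
container 2: place C3 (38 m³), 12 m³ left
container 1: place C4 (10 m³), 3 m³ left
container 3: place C5 (39 m³), 11 m³ left
container 4: place C6 (49 m³), 1 m³ left
container 5: place C7 (14 m³), 36 m³ left
container 5: place C8 (6 m³), 30 m³ left
container 6: place C9 (41 m³), 9 m³ left
container 5: place C10 (23 m³), 7 m³ left
container 7: place C11 (36 m³), 14 m³ left
container 8: place C12 (33 m³), 17 m³ left
container 9: place C13 (24 m³), 26 m³ left

9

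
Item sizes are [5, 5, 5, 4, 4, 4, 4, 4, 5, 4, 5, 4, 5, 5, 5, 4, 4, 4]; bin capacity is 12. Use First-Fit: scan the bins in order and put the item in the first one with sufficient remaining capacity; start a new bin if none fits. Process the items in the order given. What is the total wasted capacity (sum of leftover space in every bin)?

16

5 → bin 1 (remaining 7)
5 → bin 1 (remaining 2)
5 → bin 2 (remaining 7)
4 → bin 2 (remaining 3)
4 → bin 3 (remaining 8)
4 → bin 3 (remaining 4)
4 → bin 3 (remaining 0)
4 → bin 4 (remaining 8)
5 → bin 4 (remaining 3)
4 → bin 5 (remaining 8)
5 → bin 5 (remaining 3)
4 → bin 6 (remaining 8)
5 → bin 6 (remaining 3)
5 → bin 7 (remaining 7)
5 → bin 7 (remaining 2)
4 → bin 8 (remaining 8)
4 → bin 8 (remaining 4)
4 → bin 8 (remaining 0)
8 bins × 12 = 96; used 80; unused 16.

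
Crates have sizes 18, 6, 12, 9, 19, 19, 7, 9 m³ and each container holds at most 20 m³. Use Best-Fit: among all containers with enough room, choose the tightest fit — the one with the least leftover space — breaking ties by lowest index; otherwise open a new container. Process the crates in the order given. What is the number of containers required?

6 containers

container 1: place 18 m³, 2 m³ left
container 2: place 6 m³, 14 m³ left
container 2: place 12 m³, 2 m³ left
container 3: place 9 m³, 11 m³ left
container 4: place 19 m³, 1 m³ left
container 5: place 19 m³, 1 m³ left
container 3: place 7 m³, 4 m³ left
container 6: place 9 m³, 11 m³ left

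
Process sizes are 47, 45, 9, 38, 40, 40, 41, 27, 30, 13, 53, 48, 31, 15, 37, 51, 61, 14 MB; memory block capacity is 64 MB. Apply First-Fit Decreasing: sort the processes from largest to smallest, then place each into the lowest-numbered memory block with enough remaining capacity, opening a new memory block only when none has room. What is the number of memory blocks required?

12 memory blocks

Sorted descending: 61, 53, 51, 48, 47, 45, 41, 40, 40, 38, 37, 31, 30, 27, 15, 14, 13, 9.
memory block 1: place 61 MB, 3 MB left
memory block 2: place 53 MB, 11 MB left
memory block 3: place 51 MB, 13 MB left
memory block 4: place 48 MB, 16 MB left
memory block 5: place 47 MB, 17 MB left
memory block 6: place 45 MB, 19 MB left
memory block 7: place 41 MB, 23 MB left
memory block 8: place 40 MB, 24 MB left
memory block 9: place 40 MB, 24 MB left
memory block 10: place 38 MB, 26 MB left
memory block 11: place 37 MB, 27 MB left
memory block 12: place 31 MB, 33 MB left
memory block 12: place 30 MB, 3 MB left
memory block 11: place 27 MB, 0 MB left
memory block 4: place 15 MB, 1 MB left
memory block 5: place 14 MB, 3 MB left
memory block 3: place 13 MB, 0 MB left
memory block 2: place 9 MB, 2 MB left
Final memory blocks: [61] [53,9] [51,13] [48,15] [47,14] [45] [41] [40] [40] [38] [37,27] [31,30].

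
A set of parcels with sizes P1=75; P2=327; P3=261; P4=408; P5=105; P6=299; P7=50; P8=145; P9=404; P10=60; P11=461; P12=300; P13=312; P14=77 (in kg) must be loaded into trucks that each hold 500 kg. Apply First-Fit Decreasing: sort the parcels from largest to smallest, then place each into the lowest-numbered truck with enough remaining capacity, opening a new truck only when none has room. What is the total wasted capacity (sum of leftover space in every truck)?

Sorted descending: 461, 408, 404, 327, 312, 300, 299, 261, 145, 105, 77, 75, 60, 50.
Put 461 kg in truck 1; 39 kg remain.
Put 408 kg in truck 2; 92 kg remain.
Put 404 kg in truck 3; 96 kg remain.
Put 327 kg in truck 4; 173 kg remain.
Put 312 kg in truck 5; 188 kg remain.
Put 300 kg in truck 6; 200 kg remain.
Put 299 kg in truck 7; 201 kg remain.
Put 261 kg in truck 8; 239 kg remain.
Put 145 kg in truck 4; 28 kg remain.
Put 105 kg in truck 5; 83 kg remain.
Put 77 kg in truck 2; 15 kg remain.
Put 75 kg in truck 3; 21 kg remain.
Put 60 kg in truck 5; 23 kg remain.
Put 50 kg in truck 6; 150 kg remain.
8 trucks × 500 kg = 4000 kg; used 3284 kg; unused 716 kg.

716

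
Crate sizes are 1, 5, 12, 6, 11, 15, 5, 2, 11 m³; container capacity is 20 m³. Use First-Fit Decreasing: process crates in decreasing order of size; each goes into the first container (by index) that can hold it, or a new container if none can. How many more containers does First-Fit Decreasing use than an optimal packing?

0

First-Fit Decreasing: [15,5] [12,6,2] [11,5,1] [11] → 4 containers.
Total size 68 m³; any packing needs at least ⌈68/20⌉ = 4 containers.
So 4 is already optimal.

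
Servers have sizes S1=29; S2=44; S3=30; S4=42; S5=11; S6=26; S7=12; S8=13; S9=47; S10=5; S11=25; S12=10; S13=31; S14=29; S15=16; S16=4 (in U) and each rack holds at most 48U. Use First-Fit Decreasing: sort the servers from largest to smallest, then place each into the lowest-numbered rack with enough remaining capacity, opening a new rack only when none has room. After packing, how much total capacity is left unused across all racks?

58

Sorted descending: 47, 44, 42, 31, 30, 29, 29, 26, 25, 16, 13, 12, 11, 10, 5, 4.
Put 47U in rack 1; 1U remain.
Put 44U in rack 2; 4U remain.
Put 42U in rack 3; 6U remain.
Put 31U in rack 4; 17U remain.
Put 30U in rack 5; 18U remain.
Put 29U in rack 6; 19U remain.
Put 29U in rack 7; 19U remain.
Put 26U in rack 8; 22U remain.
Put 25U in rack 9; 23U remain.
Put 16U in rack 4; 1U remain.
Put 13U in rack 5; 5U remain.
Put 12U in rack 6; 7U remain.
Put 11U in rack 7; 8U remain.
Put 10U in rack 8; 12U remain.
Put 5U in rack 3; 1U remain.
Put 4U in rack 2; 0U remain.
9 racks × 48U = 432U; used 374U; unused 58U.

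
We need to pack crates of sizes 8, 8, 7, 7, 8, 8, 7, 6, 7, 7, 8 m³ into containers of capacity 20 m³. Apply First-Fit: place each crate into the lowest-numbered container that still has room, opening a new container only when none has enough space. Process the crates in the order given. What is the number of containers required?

Put 8 m³ in container 1; 12 m³ remain.
Put 8 m³ in container 1; 4 m³ remain.
Put 7 m³ in container 2; 13 m³ remain.
Put 7 m³ in container 2; 6 m³ remain.
Put 8 m³ in container 3; 12 m³ remain.
Put 8 m³ in container 3; 4 m³ remain.
Put 7 m³ in container 4; 13 m³ remain.
Put 6 m³ in container 2; 0 m³ remain.
Put 7 m³ in container 4; 6 m³ remain.
Put 7 m³ in container 5; 13 m³ remain.
Put 8 m³ in container 5; 5 m³ remain.

5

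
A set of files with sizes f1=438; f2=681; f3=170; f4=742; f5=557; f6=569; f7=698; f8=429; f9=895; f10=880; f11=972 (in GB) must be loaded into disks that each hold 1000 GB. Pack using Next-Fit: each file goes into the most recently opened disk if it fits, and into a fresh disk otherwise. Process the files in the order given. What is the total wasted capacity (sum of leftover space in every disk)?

Put f1 (438 GB) in disk 1; 562 GB remain.
Put f2 (681 GB) in disk 2; 319 GB remain.
Put f3 (170 GB) in disk 2; 149 GB remain.
Put f4 (742 GB) in disk 3; 258 GB remain.
Put f5 (557 GB) in disk 4; 443 GB remain.
Put f6 (569 GB) in disk 5; 431 GB remain.
Put f7 (698 GB) in disk 6; 302 GB remain.
Put f8 (429 GB) in disk 7; 571 GB remain.
Put f9 (895 GB) in disk 8; 105 GB remain.
Put f10 (880 GB) in disk 9; 120 GB remain.
Put f11 (972 GB) in disk 10; 28 GB remain.
10 disks × 1000 GB = 10000 GB; used 7031 GB; unused 2969 GB.

2969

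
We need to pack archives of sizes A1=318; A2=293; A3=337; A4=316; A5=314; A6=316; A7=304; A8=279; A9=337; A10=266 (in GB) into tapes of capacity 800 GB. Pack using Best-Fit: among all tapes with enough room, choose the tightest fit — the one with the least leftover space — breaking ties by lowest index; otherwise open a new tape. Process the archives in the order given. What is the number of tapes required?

5

tape 1: place A1 (318 GB), 482 GB left
tape 1: place A2 (293 GB), 189 GB left
tape 2: place A3 (337 GB), 463 GB left
tape 2: place A4 (316 GB), 147 GB left
tape 3: place A5 (314 GB), 486 GB left
tape 3: place A6 (316 GB), 170 GB left
tape 4: place A7 (304 GB), 496 GB left
tape 4: place A8 (279 GB), 217 GB left
tape 5: place A9 (337 GB), 463 GB left
tape 5: place A10 (266 GB), 197 GB left
Final tapes: [318,293] [337,316] [314,316] [304,279] [337,266].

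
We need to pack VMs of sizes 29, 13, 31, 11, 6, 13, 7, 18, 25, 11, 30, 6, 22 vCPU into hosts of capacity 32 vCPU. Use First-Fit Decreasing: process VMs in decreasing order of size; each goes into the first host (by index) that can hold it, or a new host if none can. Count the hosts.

Sorted descending: 31, 30, 29, 25, 22, 18, 13, 13, 11, 11, 7, 6, 6.
Put 31 vCPU in host 1; 1 vCPU remain.
Put 30 vCPU in host 2; 2 vCPU remain.
Put 29 vCPU in host 3; 3 vCPU remain.
Put 25 vCPU in host 4; 7 vCPU remain.
Put 22 vCPU in host 5; 10 vCPU remain.
Put 18 vCPU in host 6; 14 vCPU remain.
Put 13 vCPU in host 6; 1 vCPU remain.
Put 13 vCPU in host 7; 19 vCPU remain.
Put 11 vCPU in host 7; 8 vCPU remain.
Put 11 vCPU in host 8; 21 vCPU remain.
Put 7 vCPU in host 4; 0 vCPU remain.
Put 6 vCPU in host 5; 4 vCPU remain.
Put 6 vCPU in host 7; 2 vCPU remain.

8 hosts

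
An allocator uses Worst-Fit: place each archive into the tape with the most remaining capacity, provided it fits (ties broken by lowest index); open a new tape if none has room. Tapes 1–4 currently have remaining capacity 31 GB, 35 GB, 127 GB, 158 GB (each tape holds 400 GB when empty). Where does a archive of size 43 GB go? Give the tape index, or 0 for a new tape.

4

Tapes with room: tape 3 (127 GB), tape 4 (158 GB).
Most room is tape 4 with 158 GB free.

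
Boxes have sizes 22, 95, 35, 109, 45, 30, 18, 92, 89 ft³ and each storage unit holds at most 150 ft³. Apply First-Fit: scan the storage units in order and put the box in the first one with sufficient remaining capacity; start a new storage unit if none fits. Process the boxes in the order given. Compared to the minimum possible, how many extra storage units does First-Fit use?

1

First-Fit: [22,95,30] [35,109] [45,18] [92] [89] → 5 storage units.
Total size 535 ft³; any packing needs at least ⌈535/150⌉ = 4 storage units.
An optimal packing achieves that bound: [109,35] [95,45] [92,30,22] [89,18] → 4 storage units.
Excess: 5 − 4 = 1.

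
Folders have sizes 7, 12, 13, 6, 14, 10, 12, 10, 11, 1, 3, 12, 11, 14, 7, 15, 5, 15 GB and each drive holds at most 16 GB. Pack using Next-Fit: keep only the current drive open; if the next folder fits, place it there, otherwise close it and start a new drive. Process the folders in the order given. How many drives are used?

7 GB → drive 1 (remaining 9 GB)
12 GB → drive 2 (remaining 4 GB)
13 GB → drive 3 (remaining 3 GB)
6 GB → drive 4 (remaining 10 GB)
14 GB → drive 5 (remaining 2 GB)
10 GB → drive 6 (remaining 6 GB)
12 GB → drive 7 (remaining 4 GB)
10 GB → drive 8 (remaining 6 GB)
11 GB → drive 9 (remaining 5 GB)
1 GB → drive 9 (remaining 4 GB)
3 GB → drive 9 (remaining 1 GB)
12 GB → drive 10 (remaining 4 GB)
11 GB → drive 11 (remaining 5 GB)
14 GB → drive 12 (remaining 2 GB)
7 GB → drive 13 (remaining 9 GB)
15 GB → drive 14 (remaining 1 GB)
5 GB → drive 15 (remaining 11 GB)
15 GB → drive 16 (remaining 1 GB)
Final drives: [7] [12] [13] [6] [14] [10] [12] [10] [11,1,3] [12] [11] [14] [7] [15] [5] [15].

16 drives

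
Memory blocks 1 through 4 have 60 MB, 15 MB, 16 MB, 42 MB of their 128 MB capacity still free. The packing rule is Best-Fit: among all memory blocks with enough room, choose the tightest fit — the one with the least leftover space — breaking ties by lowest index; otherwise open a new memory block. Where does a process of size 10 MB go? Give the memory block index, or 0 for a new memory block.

Memory blocks with room: memory block 1 (60 MB), memory block 2 (15 MB), memory block 3 (16 MB), memory block 4 (42 MB).
Tightest fit is memory block 2 with 15 MB free.

2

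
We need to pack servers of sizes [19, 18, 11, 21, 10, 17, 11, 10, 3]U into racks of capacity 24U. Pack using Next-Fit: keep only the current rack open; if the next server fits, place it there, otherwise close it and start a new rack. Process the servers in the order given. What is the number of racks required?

7

rack 1: place 19U, 5U left
rack 2: place 18U, 6U left
rack 3: place 11U, 13U left
rack 4: place 21U, 3U left
rack 5: place 10U, 14U left
rack 6: place 17U, 7U left
rack 7: place 11U, 13U left
rack 7: place 10U, 3U left
rack 7: place 3U, 0U left
Final racks: [19] [18] [11] [21] [10] [17] [11,10,3].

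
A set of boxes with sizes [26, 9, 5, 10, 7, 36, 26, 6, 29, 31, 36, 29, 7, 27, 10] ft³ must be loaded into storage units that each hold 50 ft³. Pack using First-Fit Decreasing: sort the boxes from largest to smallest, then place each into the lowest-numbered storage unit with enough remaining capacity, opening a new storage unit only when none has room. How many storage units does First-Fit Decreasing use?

8

Sorted descending: 36, 36, 31, 29, 29, 27, 26, 26, 10, 10, 9, 7, 7, 6, 5.
Put 36 ft³ in storage unit 1; 14 ft³ remain.
Put 36 ft³ in storage unit 2; 14 ft³ remain.
Put 31 ft³ in storage unit 3; 19 ft³ remain.
Put 29 ft³ in storage unit 4; 21 ft³ remain.
Put 29 ft³ in storage unit 5; 21 ft³ remain.
Put 27 ft³ in storage unit 6; 23 ft³ remain.
Put 26 ft³ in storage unit 7; 24 ft³ remain.
Put 26 ft³ in storage unit 8; 24 ft³ remain.
Put 10 ft³ in storage unit 1; 4 ft³ remain.
Put 10 ft³ in storage unit 2; 4 ft³ remain.
Put 9 ft³ in storage unit 3; 10 ft³ remain.
Put 7 ft³ in storage unit 3; 3 ft³ remain.
Put 7 ft³ in storage unit 4; 14 ft³ remain.
Put 6 ft³ in storage unit 4; 8 ft³ remain.
Put 5 ft³ in storage unit 4; 3 ft³ remain.
Final storage units: [36,10] [36,10] [31,9,7] [29,7,6,5] [29] [27] [26] [26].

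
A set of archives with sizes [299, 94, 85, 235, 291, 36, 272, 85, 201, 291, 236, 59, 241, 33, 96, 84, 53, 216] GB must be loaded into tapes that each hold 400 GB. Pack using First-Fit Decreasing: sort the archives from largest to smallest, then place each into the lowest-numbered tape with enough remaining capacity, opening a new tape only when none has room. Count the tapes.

Sorted descending: 299, 291, 291, 272, 241, 236, 235, 216, 201, 96, 94, 85, 85, 84, 59, 53, 36, 33.
Put 299 GB in tape 1; 101 GB remain.
Put 291 GB in tape 2; 109 GB remain.
Put 291 GB in tape 3; 109 GB remain.
Put 272 GB in tape 4; 128 GB remain.
Put 241 GB in tape 5; 159 GB remain.
Put 236 GB in tape 6; 164 GB remain.
Put 235 GB in tape 7; 165 GB remain.
Put 216 GB in tape 8; 184 GB remain.
Put 201 GB in tape 9; 199 GB remain.
Put 96 GB in tape 1; 5 GB remain.
Put 94 GB in tape 2; 15 GB remain.
Put 85 GB in tape 3; 24 GB remain.
Put 85 GB in tape 4; 43 GB remain.
Put 84 GB in tape 5; 75 GB remain.
Put 59 GB in tape 5; 16 GB remain.
Put 53 GB in tape 6; 111 GB remain.
Put 36 GB in tape 4; 7 GB remain.
Put 33 GB in tape 6; 78 GB remain.

9 tapes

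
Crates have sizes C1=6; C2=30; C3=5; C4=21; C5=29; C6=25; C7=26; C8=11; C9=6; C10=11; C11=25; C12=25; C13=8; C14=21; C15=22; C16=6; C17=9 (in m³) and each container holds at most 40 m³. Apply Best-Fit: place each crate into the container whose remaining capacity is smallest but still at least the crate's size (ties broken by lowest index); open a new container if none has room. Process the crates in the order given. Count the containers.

C1 (6 m³) → container 1 (remaining 34 m³)
C2 (30 m³) → container 1 (remaining 4 m³)
C3 (5 m³) → container 2 (remaining 35 m³)
C4 (21 m³) → container 2 (remaining 14 m³)
C5 (29 m³) → container 3 (remaining 11 m³)
C6 (25 m³) → container 4 (remaining 15 m³)
C7 (26 m³) → container 5 (remaining 14 m³)
C8 (11 m³) → container 3 (remaining 0 m³)
C9 (6 m³) → container 2 (remaining 8 m³)
C10 (11 m³) → container 5 (remaining 3 m³)
C11 (25 m³) → container 6 (remaining 15 m³)
C12 (25 m³) → container 7 (remaining 15 m³)
C13 (8 m³) → container 2 (remaining 0 m³)
C14 (21 m³) → container 8 (remaining 19 m³)
C15 (22 m³) → container 9 (remaining 18 m³)
C16 (6 m³) → container 4 (remaining 9 m³)
C17 (9 m³) → container 4 (remaining 0 m³)
Final containers: [6,30] [5,21,6,8] [29,11] [25,6,9] [26,11] [25] [25] [21] [22].

9 containers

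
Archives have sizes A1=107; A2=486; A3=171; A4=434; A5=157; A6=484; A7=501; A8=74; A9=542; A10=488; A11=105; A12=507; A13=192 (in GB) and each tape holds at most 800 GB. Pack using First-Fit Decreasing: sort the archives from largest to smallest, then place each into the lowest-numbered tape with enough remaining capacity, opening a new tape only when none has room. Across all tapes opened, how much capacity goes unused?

Sorted descending: 542, 507, 501, 488, 486, 484, 434, 192, 171, 157, 107, 105, 74.
tape 1: place 542 GB, 258 GB left
tape 2: place 507 GB, 293 GB left
tape 3: place 501 GB, 299 GB left
tape 4: place 488 GB, 312 GB left
tape 5: place 486 GB, 314 GB left
tape 6: place 484 GB, 316 GB left
tape 7: place 434 GB, 366 GB left
tape 1: place 192 GB, 66 GB left
tape 2: place 171 GB, 122 GB left
tape 3: place 157 GB, 142 GB left
tape 2: place 107 GB, 15 GB left
tape 3: place 105 GB, 37 GB left
tape 4: place 74 GB, 238 GB left
7 tapes × 800 GB = 5600 GB; used 4248 GB; unused 1352 GB.

1352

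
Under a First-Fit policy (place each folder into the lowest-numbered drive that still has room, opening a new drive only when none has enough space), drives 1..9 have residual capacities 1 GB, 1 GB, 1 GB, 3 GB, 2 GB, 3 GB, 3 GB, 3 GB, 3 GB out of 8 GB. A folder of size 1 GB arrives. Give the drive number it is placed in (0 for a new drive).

Drives with room: drive 1 (1 GB), drive 2 (1 GB), drive 3 (1 GB), drive 4 (3 GB), drive 5 (2 GB), drive 6 (3 GB), drive 7 (3 GB), drive 8 (3 GB), drive 9 (3 GB).
The first with room is drive 1.

1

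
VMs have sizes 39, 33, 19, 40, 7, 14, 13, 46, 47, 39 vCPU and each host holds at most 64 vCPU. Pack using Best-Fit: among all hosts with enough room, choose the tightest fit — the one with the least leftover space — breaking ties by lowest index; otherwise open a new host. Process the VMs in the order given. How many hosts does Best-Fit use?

6

host 1: place 39 vCPU, 25 vCPU left
host 2: place 33 vCPU, 31 vCPU left
host 1: place 19 vCPU, 6 vCPU left
host 3: place 40 vCPU, 24 vCPU left
host 3: place 7 vCPU, 17 vCPU left
host 3: place 14 vCPU, 3 vCPU left
host 2: place 13 vCPU, 18 vCPU left
host 4: place 46 vCPU, 18 vCPU left
host 5: place 47 vCPU, 17 vCPU left
host 6: place 39 vCPU, 25 vCPU left
Final hosts: [39,19] [33,13] [40,7,14] [46] [47] [39].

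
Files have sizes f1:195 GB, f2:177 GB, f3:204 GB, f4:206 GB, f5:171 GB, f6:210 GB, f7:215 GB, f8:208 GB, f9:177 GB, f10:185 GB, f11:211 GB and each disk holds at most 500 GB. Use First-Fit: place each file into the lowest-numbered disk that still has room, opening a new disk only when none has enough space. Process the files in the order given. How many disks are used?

disk 1: place f1 (195 GB), 305 GB left
disk 1: place f2 (177 GB), 128 GB left
disk 2: place f3 (204 GB), 296 GB left
disk 2: place f4 (206 GB), 90 GB left
disk 3: place f5 (171 GB), 329 GB left
disk 3: place f6 (210 GB), 119 GB left
disk 4: place f7 (215 GB), 285 GB left
disk 4: place f8 (208 GB), 77 GB left
disk 5: place f9 (177 GB), 323 GB left
disk 5: place f10 (185 GB), 138 GB left
disk 6: place f11 (211 GB), 289 GB left

6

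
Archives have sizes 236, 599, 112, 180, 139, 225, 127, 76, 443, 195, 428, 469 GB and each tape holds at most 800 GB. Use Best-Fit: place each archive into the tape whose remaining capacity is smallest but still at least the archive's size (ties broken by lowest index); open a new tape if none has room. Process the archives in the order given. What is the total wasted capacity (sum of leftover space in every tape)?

771

tape 1: place 236 GB, 564 GB left
tape 2: place 599 GB, 201 GB left
tape 2: place 112 GB, 89 GB left
tape 1: place 180 GB, 384 GB left
tape 1: place 139 GB, 245 GB left
tape 1: place 225 GB, 20 GB left
tape 3: place 127 GB, 673 GB left
tape 2: place 76 GB, 13 GB left
tape 3: place 443 GB, 230 GB left
tape 3: place 195 GB, 35 GB left
tape 4: place 428 GB, 372 GB left
tape 5: place 469 GB, 331 GB left
5 tapes × 800 GB = 4000 GB; used 3229 GB; unused 771 GB.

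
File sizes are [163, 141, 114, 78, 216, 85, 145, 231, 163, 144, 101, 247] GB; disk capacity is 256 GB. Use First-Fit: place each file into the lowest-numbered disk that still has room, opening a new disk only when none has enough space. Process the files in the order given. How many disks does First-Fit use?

8 disks

Put 163 GB in disk 1; 93 GB remain.
Put 141 GB in disk 2; 115 GB remain.
Put 114 GB in disk 2; 1 GB remain.
Put 78 GB in disk 1; 15 GB remain.
Put 216 GB in disk 3; 40 GB remain.
Put 85 GB in disk 4; 171 GB remain.
Put 145 GB in disk 4; 26 GB remain.
Put 231 GB in disk 5; 25 GB remain.
Put 163 GB in disk 6; 93 GB remain.
Put 144 GB in disk 7; 112 GB remain.
Put 101 GB in disk 7; 11 GB remain.
Put 247 GB in disk 8; 9 GB remain.
Final disks: [163,78] [141,114] [216] [85,145] [231] [163] [144,101] [247].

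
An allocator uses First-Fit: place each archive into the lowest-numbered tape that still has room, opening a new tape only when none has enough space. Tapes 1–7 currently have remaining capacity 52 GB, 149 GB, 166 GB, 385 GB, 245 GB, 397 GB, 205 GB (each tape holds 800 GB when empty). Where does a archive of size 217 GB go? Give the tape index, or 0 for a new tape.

4

Tapes with room: tape 4 (385 GB), tape 5 (245 GB), tape 6 (397 GB).
The first with room is tape 4.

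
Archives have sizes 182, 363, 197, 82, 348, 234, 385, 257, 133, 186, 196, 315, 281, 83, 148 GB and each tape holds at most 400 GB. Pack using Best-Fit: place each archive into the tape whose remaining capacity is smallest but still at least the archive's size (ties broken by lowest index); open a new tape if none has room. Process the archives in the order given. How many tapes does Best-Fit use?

182 GB → tape 1 (remaining 218 GB)
363 GB → tape 2 (remaining 37 GB)
197 GB → tape 1 (remaining 21 GB)
82 GB → tape 3 (remaining 318 GB)
348 GB → tape 4 (remaining 52 GB)
234 GB → tape 3 (remaining 84 GB)
385 GB → tape 5 (remaining 15 GB)
257 GB → tape 6 (remaining 143 GB)
133 GB → tape 6 (remaining 10 GB)
186 GB → tape 7 (remaining 214 GB)
196 GB → tape 7 (remaining 18 GB)
315 GB → tape 8 (remaining 85 GB)
281 GB → tape 9 (remaining 119 GB)
83 GB → tape 3 (remaining 1 GB)
148 GB → tape 10 (remaining 252 GB)
Final tapes: [182,197] [363] [82,234,83] [348] [385] [257,133] [186,196] [315] [281] [148].

10 tapes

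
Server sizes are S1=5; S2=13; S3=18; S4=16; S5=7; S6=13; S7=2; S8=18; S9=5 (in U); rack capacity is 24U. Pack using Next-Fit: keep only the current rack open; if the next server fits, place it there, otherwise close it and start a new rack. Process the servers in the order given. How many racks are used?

Put S1 (5U) in rack 1; 19U remain.
Put S2 (13U) in rack 1; 6U remain.
Put S3 (18U) in rack 2; 6U remain.
Put S4 (16U) in rack 3; 8U remain.
Put S5 (7U) in rack 3; 1U remain.
Put S6 (13U) in rack 4; 11U remain.
Put S7 (2U) in rack 4; 9U remain.
Put S8 (18U) in rack 5; 6U remain.
Put S9 (5U) in rack 5; 1U remain.
Final racks: [5,13] [18] [16,7] [13,2] [18,5].

5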